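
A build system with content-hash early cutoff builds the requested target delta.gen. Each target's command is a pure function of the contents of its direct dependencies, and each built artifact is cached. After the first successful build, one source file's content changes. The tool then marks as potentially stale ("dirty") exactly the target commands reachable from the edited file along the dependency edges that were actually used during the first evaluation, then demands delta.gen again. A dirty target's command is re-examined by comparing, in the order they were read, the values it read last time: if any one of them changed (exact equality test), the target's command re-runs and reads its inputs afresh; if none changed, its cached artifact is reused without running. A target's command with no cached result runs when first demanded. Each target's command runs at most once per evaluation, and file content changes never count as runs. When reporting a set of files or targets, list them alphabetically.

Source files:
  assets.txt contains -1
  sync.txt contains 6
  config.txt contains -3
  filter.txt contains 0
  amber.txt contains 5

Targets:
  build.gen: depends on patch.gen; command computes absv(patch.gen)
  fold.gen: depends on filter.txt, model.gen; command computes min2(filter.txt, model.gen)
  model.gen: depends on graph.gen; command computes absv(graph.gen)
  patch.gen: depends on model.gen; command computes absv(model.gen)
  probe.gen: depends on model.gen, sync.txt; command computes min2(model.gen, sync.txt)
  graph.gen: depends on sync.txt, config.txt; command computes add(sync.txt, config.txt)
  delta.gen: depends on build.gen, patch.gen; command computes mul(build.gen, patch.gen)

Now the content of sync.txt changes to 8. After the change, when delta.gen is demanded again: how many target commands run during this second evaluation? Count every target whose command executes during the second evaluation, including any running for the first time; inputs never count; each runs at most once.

First evaluation (everything demanded from the output):
  graph.gen = add(6, -3) = 3
  model.gen = absv(3) = 3
  patch.gen = absv(3) = 3
  build.gen = absv(3) = 3
  delta.gen = mul(3, 3) = 9

Propagation after the edit:
  graph.gen: runs — sync.txt 6->8; result 5.
  model.gen: runs — graph.gen 3->5; result 5.
  patch.gen: runs — model.gen 3->5; result 5.
  build.gen: runs — patch.gen 3->5; result 5.
  delta.gen: runs — build.gen 3->5; patch.gen 3->5; result 25.

Target commands that run: build.gen, delta.gen, graph.gen, model.gen, patch.gen — 5 in total.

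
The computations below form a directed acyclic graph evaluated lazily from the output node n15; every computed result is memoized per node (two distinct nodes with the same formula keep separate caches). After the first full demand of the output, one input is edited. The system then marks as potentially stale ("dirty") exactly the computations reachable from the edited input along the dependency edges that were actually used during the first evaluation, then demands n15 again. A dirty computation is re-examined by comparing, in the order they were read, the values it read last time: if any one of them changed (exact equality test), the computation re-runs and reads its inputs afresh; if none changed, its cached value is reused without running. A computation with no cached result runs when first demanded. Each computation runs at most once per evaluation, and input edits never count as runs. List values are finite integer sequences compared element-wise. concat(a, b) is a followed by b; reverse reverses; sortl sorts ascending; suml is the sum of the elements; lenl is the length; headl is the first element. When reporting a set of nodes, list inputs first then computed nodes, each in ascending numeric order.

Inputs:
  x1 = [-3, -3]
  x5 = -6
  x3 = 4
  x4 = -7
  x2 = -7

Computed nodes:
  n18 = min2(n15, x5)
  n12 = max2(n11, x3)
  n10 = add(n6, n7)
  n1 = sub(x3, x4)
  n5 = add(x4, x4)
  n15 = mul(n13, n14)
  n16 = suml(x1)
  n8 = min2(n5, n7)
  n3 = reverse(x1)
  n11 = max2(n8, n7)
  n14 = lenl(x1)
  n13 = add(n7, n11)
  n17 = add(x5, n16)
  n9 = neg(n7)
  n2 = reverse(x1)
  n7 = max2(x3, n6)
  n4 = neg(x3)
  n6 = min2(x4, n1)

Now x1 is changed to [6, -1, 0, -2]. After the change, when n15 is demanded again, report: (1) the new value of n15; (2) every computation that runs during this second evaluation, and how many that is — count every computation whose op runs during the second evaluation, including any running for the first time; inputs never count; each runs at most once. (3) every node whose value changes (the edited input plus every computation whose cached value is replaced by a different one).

First demand of the output computes:
  n1 = sub(4, -7) = 11
  n5 = add(-7, -7) = -14
  n6 = min2(-7, 11) = -7
  n7 = max2(4, -7) = 4
  n8 = min2(-14, 4) = -14
  n11 = max2(-14, 4) = 4
  n13 = add(4, 4) = 8
  n14 = lenl([-3, -3]) = 2
  n15 = mul(8, 2) = 16

After the edit, cleaning proceeds:
  n14: a read changed (x1 [-3, -3]->[6, -1, 0, -2]) — executes, giving 4.
  n15: a read changed (n14 2->4) — executes, giving 32.

Demanding n15 again yields 32.
2 computations run: n14, n15.
The nodes whose values change: x1, n14, n15.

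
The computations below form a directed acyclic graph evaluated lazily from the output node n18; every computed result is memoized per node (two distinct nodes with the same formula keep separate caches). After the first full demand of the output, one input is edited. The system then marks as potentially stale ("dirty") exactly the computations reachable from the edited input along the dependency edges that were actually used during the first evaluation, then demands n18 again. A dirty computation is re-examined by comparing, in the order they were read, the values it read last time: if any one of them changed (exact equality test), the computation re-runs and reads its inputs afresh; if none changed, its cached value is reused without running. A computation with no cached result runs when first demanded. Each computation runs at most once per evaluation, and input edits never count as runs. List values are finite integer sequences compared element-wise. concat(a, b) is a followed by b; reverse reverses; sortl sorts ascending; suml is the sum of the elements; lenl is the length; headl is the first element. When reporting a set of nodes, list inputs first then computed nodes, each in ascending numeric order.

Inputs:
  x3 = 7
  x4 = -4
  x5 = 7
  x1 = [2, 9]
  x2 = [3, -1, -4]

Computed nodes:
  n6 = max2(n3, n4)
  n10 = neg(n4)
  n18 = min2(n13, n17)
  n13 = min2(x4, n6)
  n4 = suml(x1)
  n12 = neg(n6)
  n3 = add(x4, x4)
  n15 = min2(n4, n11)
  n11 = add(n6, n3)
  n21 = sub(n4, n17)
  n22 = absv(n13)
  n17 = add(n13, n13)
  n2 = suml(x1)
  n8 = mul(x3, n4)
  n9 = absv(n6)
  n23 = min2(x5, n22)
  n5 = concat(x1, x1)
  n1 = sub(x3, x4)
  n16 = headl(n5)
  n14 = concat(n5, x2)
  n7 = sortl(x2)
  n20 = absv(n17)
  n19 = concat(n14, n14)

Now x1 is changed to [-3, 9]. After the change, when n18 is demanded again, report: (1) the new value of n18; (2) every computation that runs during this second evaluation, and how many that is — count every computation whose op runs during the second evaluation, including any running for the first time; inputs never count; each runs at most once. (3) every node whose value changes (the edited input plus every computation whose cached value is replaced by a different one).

Demanding n18 again yields -8.
3 computations run: n4, n6, n13.
The nodes whose values change: x1, n4, n6.
Note the absorption at n13: it re-runs yet its value is the same, leaving the output's value untouched.

First demand of the output computes:
  n3 = add(-4, -4) = -8
  n4 = suml([2, 9]) = 11
  n6 = max2(-8, 11) = 11
  n13 = min2(-4, 11) = -4
  n17 = add(-4, -4) = -8
  n18 = min2(-4, -8) = -8

After the edit, cleaning proceeds:
  n4: a read changed (x1 [2, 9]->[-3, 9]) — executes, giving 6.
  n6: a read changed (n4 11->6) — executes, giving 6.
  n13: a read changed (n6 11->6) — executes, giving -4 — identical to its old value.
  n17: dirty, but its reads are unchanged (n13 unchanged, n13 unchanged); cached -8 stands.
  n18: dirty, but its reads are unchanged (n13 unchanged, n17 unchanged); cached -8 stands.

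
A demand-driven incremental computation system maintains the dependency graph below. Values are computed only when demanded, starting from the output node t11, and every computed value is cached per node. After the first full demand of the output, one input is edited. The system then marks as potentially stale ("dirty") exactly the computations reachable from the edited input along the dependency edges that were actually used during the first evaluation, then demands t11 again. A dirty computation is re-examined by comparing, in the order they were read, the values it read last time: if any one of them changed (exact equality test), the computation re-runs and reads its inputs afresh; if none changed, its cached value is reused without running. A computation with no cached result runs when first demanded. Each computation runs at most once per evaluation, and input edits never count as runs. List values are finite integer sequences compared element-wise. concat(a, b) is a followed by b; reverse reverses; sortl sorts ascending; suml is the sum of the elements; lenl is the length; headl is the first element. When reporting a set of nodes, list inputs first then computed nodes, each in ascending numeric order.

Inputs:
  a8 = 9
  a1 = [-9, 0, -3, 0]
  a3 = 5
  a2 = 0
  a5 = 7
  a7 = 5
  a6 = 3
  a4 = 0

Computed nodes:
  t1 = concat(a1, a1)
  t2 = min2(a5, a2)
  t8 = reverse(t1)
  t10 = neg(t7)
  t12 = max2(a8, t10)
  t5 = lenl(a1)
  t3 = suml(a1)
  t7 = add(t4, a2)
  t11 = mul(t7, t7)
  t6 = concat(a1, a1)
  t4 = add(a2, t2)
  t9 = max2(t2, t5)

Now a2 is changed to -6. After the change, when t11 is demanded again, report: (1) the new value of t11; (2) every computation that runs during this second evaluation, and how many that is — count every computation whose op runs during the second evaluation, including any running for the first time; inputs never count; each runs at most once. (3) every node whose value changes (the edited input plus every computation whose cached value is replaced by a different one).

First evaluation (everything demanded from the output):
  t2 = min2(7, 0) = 0
  t4 = add(0, 0) = 0
  t7 = add(0, 0) = 0
  t11 = mul(0, 0) = 0

Propagation after the edit:
  t2: runs — a2 0->-6; result -6.
  t4: runs — a2 0->-6; t2 0->-6; result -12.
  t7: runs — t4 0->-12; a2 0->-6; result -18.
  t11: runs — t7 0->-18; t7 0->-18; result 324.

New value of t11: 324.
Computations that run: t2, t4, t7, t11 — 4 in total.
Values that change: a2, t2, t4, t7, t11.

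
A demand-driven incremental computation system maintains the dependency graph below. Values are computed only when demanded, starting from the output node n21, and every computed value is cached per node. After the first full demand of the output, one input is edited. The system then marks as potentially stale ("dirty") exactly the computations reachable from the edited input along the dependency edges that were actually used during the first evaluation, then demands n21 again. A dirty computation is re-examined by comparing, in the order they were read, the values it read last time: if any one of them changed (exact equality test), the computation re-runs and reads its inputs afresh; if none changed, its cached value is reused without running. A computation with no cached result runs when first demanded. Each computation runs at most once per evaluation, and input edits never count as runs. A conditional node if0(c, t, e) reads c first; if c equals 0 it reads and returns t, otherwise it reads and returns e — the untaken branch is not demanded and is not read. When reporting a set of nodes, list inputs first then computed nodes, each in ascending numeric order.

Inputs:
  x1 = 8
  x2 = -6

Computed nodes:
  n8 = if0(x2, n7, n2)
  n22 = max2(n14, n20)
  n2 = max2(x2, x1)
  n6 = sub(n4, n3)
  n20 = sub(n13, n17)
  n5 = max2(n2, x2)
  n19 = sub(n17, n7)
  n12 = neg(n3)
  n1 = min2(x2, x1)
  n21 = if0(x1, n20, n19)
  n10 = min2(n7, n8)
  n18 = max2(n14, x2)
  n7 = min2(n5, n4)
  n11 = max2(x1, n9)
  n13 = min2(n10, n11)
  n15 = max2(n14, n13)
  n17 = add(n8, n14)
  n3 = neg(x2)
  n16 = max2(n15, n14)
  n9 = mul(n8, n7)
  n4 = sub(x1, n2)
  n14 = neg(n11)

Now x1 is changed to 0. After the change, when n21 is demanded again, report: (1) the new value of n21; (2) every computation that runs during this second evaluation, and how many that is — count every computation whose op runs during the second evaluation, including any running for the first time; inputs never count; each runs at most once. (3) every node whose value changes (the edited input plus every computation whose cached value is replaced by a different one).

New value of n21: 0.
Computations that run: n2, n4, n5, n7, n8, n9, n10, n11, n13, n14, n17, n20, n21 — 13 in total.
Values that change: x1, n2, n5, n8, n11, n14.
Key observation: a condition flipped, so demand moved to the other branch — n19 is never re-examined.

First evaluation (everything demanded from the output):
  n2 = max2(-6, 8) = 8
  n4 = sub(8, 8) = 0
  n5 = max2(8, -6) = 8
  n7 = min2(8, 0) = 0
  n8 = if0(x2=-6 -> else branch n2) = 8
  n9 = mul(8, 0) = 0
  n11 = max2(8, 0) = 8
  n14 = neg(8) = -8
  n17 = add(8, -8) = 0
  n19 = sub(0, 0) = 0
  n21 = if0(x1=8 -> else branch n19) = 0

Propagation after the edit:
  n2: runs — x1 8->0; result 0.
  n4: runs — x1 8->0; n2 8->0; result 0 (same value as before).
  n5: runs — n2 8->0; result 0.
  n7: runs — n5 8->0; result 0 (same value as before).
  n8: runs — n2 8->0; result 0.
  n9: runs — n8 8->0; result 0 (same value as before).
  n10: demanded for the first time — runs, produces 0.
  n11: runs — x1 8->0; result 0.
  n13: demanded for the first time — runs, produces 0.
  n14: runs — n11 8->0; result 0.
  n17: runs — n8 8->0; n14 -8->0; result 0 (same value as before).
  n19: marked dirty but never re-examined — demand shifted away from it.
  n20: demanded for the first time — runs, produces 0.
  n21: runs — x1 8->0; result 0 (same value as before).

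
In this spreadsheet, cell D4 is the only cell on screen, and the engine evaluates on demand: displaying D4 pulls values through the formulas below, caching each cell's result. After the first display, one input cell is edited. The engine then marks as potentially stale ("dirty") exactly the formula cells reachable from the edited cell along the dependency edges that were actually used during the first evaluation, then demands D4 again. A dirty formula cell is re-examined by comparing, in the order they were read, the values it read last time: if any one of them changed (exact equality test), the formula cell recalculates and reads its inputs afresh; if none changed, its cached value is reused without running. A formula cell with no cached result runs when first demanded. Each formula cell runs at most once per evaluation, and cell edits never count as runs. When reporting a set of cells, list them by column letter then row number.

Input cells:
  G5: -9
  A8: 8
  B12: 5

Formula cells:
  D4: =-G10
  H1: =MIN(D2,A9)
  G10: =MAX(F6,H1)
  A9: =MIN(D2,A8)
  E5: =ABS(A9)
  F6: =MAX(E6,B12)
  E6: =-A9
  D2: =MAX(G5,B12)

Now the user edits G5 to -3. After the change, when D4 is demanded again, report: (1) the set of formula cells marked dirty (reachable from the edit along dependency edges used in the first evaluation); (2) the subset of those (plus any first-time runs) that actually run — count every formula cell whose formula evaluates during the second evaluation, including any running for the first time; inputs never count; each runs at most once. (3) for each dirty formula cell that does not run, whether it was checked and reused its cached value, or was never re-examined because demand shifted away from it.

Dirty set: A9, D2, D4, E6, F6, G10, H1.
Run set: D2 (1 run).
Re-examined without running (cache reused): A9, D4, E6, F6, G10, H1.
The important point: D2 recomputes to an identical value, and the output ends up unchanged.

Initial pass — values computed on the first demand:
  D2 = MAX(-9, 5) = 5
  A9 = MIN(5, 8) = 5
  E6 = -(5) = -5
  F6 = MAX(-5, 5) = 5
  H1 = MIN(5, 5) = 5
  G10 = MAX(5, 5) = 5
  D4 = -(5) = -5

Second demand — change propagation:
  D2: re-runs because G5 -9->-3; new result 5 (unchanged).
  A9: re-examined; everything it read last time is the same (D2 unchanged, A8 unchanged) — cache 5 kept, no run.
  E6: re-examined; everything it read last time is the same (A9 unchanged) — cache -5 kept, no run.
  F6: re-examined; everything it read last time is the same (E6 unchanged, B12 unchanged) — cache 5 kept, no run.
  H1: re-examined; everything it read last time is the same (D2 unchanged, A9 unchanged) — cache 5 kept, no run.
  G10: re-examined; everything it read last time is the same (F6 unchanged, H1 unchanged) — cache 5 kept, no run.
  D4: re-examined; everything it read last time is the same (G10 unchanged) — cache -5 kept, no run.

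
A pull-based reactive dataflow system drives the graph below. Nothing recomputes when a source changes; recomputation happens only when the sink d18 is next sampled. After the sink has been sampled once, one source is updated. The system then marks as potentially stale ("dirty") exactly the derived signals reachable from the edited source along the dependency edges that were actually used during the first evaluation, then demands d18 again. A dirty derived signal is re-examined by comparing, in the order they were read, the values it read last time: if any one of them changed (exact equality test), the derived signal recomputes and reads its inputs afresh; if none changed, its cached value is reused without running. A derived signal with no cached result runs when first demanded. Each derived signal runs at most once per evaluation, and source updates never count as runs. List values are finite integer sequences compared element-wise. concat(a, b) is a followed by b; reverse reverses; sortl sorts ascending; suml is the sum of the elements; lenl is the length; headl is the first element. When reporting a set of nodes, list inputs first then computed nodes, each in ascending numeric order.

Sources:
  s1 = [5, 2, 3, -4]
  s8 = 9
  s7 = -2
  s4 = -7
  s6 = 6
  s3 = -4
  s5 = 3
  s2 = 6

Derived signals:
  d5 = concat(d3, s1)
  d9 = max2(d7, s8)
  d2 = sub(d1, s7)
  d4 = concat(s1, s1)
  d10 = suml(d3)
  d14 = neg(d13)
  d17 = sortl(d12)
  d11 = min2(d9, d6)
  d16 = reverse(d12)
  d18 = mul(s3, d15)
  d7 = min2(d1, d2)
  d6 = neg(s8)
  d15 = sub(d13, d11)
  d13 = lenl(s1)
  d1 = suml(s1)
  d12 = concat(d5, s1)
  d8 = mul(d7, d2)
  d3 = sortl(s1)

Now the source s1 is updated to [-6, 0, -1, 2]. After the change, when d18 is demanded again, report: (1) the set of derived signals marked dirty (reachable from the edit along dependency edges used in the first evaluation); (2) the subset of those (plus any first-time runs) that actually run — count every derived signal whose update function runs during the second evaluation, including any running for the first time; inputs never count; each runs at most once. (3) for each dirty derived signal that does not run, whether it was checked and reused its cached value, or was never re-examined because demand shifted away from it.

Marked dirty: d1, d2, d7, d9, d11, d13, d15, d18.
Derived signals that run: d1, d2, d7, d9, d13 — 5 in total.
Checked but reused from cache: d11, d15, d18.
Key observation: the cutoff stops propagation at d11 — its inputs' values are unchanged, so it reuses its cache.

First evaluation (everything demanded from the output):
  d1 = suml([5, 2, 3, -4]) = 6
  d2 = sub(6, -2) = 8
  d6 = neg(9) = -9
  d7 = min2(6, 8) = 6
  d9 = max2(6, 9) = 9
  d11 = min2(9, -9) = -9
  d13 = lenl([5, 2, 3, -4]) = 4
  d15 = sub(4, -9) = 13
  d18 = mul(-4, 13) = -52

Propagation after the edit:
  d1: runs — s1 [5, 2, 3, -4]->[-6, 0, -1, 2]; result -5.
  d2: runs — d1 6->-5; result -3.
  d7: runs — d1 6->-5; d2 8->-3; result -5.
  d9: runs — d7 6->-5; result 9 (same value as before).
  d11: checked — values it read are unchanged (d9 unchanged, d6 unchanged); reused cached -9 without running.
  d13: runs — s1 [5, 2, 3, -4]->[-6, 0, -1, 2]; result 4 (same value as before).
  d15: checked — values it read are unchanged (d13 unchanged, d11 unchanged); reused cached 13 without running.
  d18: checked — values it read are unchanged (s3 unchanged, d15 unchanged); reused cached -52 without running.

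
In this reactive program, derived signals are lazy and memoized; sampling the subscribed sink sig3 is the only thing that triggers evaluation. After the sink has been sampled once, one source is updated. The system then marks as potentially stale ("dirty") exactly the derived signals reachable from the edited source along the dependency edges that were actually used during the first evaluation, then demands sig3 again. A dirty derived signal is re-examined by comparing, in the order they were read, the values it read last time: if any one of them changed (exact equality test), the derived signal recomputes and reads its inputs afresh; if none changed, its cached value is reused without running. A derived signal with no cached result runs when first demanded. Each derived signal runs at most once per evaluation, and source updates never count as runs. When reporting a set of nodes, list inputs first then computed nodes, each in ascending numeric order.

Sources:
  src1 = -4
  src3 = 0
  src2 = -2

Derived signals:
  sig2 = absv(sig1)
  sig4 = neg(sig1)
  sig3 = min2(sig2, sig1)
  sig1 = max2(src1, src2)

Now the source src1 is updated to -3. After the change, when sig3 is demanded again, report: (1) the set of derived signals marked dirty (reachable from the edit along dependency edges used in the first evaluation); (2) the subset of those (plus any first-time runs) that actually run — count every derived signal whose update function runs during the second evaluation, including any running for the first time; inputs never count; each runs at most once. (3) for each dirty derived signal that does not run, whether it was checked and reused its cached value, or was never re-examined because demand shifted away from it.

The edit dirties: sig1, sig2, sig3.
1 derived signals run: sig1.
Cache hits after checking: sig2, sig3.
Note the absorption at sig1: it re-runs yet its value is the same, leaving the output's value untouched.

First demand of the output computes:
  sig1 = max2(-4, -2) = -2
  sig2 = absv(-2) = 2
  sig3 = min2(2, -2) = -2

After the edit, cleaning proceeds:
  sig1: a read changed (src1 -4->-3) — executes, giving -2 — identical to its old value.
  sig2: dirty, but its reads are unchanged (sig1 unchanged); cached 2 stands.
  sig3: dirty, but its reads are unchanged (sig2 unchanged, sig1 unchanged); cached -2 stands.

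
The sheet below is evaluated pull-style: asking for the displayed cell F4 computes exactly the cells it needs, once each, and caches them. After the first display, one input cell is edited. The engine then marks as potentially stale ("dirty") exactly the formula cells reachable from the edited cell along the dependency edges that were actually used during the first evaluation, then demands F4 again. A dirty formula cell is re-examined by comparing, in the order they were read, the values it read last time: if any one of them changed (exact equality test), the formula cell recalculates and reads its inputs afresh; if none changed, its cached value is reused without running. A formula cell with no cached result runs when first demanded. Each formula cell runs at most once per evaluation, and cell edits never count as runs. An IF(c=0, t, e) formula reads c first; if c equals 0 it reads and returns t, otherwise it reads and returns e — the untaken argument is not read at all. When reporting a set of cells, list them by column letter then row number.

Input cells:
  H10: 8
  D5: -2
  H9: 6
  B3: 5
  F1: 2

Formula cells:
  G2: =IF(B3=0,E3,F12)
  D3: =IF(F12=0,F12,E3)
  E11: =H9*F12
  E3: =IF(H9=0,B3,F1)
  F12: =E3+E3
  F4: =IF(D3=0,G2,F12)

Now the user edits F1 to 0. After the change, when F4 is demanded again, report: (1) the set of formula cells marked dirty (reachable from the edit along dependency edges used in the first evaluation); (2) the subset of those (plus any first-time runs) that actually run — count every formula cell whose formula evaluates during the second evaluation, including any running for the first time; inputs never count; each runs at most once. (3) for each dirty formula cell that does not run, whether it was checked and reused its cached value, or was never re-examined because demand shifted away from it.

The edit dirties: D3, E3, F4, F12.
5 formula cells run: D3, E3, F4, F12, G2.
No dirty formula cell escaped a run.
Note the branch switch — G2 had no cache and runs now for the first time.

First demand of the output computes:
  E3 = IF(H9=0: H9=6 -> else branch F1) = 2
  F12 = 2 + 2 = 4
  D3 = IF(F12=0: F12=4 -> else branch E3) = 2
  F4 = IF(D3=0: D3=2 -> else branch F12) = 4

After the edit, cleaning proceeds:
  E3: a read changed (F1 2->0) — executes, giving 0.
  F12: a read changed (E3 2->0; E3 2->0) — executes, giving 0.
  D3: a read changed (F12 4->0; E3 2->0) — executes, giving 0.
  G2: had never run; runs now, result 0.
  F4: a read changed (D3 2->0; F12 4->0) — executes, giving 0.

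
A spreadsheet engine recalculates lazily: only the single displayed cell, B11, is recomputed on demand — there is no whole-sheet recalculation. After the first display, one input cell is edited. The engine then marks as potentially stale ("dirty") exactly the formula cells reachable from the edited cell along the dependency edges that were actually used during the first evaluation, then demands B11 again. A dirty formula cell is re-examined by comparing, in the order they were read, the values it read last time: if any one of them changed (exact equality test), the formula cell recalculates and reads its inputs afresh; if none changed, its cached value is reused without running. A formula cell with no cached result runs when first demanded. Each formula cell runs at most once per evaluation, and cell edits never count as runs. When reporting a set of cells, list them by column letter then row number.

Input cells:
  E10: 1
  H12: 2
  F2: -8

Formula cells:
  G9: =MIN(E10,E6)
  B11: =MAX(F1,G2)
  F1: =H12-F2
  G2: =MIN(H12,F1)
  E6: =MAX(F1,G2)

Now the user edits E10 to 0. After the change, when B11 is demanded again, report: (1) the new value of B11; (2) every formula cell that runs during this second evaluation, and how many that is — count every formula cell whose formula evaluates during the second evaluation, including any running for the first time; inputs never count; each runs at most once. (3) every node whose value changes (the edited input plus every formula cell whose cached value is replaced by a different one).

New value of B11: 10.
Formula cells that run: none — 0 in total.
Values that change: E10.
Key observation: E10 is never demanded by the output, so the edit triggers no recomputation at all.

First evaluation (everything demanded from the output):
  F1 = 2 - -8 = 10
  G2 = MIN(2, 10) = 2
  B11 = MAX(10, 2) = 10

Propagation after the edit:
  E10 feeds no computation that the output demands — nothing is marked dirty and nothing runs.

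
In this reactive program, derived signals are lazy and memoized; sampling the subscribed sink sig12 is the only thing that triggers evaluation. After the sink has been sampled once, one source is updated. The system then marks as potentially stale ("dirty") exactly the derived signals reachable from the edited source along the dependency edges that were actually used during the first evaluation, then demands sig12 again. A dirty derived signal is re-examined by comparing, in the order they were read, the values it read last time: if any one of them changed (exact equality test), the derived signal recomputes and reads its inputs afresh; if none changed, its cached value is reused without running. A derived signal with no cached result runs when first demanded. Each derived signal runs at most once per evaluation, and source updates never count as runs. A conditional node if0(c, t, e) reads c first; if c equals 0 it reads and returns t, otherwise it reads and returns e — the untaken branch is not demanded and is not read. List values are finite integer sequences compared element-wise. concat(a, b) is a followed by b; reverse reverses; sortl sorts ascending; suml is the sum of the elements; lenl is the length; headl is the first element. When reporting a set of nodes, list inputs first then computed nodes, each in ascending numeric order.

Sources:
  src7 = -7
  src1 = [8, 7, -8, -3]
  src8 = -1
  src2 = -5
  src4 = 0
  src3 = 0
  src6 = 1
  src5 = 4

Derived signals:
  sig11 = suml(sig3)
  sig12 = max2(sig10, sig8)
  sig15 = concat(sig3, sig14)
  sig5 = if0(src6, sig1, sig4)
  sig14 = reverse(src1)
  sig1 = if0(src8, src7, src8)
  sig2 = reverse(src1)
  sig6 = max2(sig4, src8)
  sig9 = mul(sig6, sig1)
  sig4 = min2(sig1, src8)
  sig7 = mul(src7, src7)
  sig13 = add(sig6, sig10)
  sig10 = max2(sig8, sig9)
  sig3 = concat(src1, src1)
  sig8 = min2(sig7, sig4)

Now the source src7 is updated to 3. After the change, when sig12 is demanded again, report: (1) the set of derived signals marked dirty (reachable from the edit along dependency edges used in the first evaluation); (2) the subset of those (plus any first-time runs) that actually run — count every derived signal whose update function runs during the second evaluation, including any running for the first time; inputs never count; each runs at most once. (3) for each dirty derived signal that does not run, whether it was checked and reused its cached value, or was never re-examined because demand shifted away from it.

The edit dirties: sig7, sig8, sig10, sig12.
2 derived signals run: sig7, sig8.
Cache hits after checking: sig10, sig12.
Note the absorption at sig8: it re-runs yet its value is the same, leaving the output's value untouched.

First demand of the output computes:
  sig1 = if0(src8=-1 -> else branch src8) = -1
  sig4 = min2(-1, -1) = -1
  sig6 = max2(-1, -1) = -1
  sig7 = mul(-7, -7) = 49
  sig8 = min2(49, -1) = -1
  sig9 = mul(-1, -1) = 1
  sig10 = max2(-1, 1) = 1
  sig12 = max2(1, -1) = 1

After the edit, cleaning proceeds:
  sig7: a read changed (src7 -7->3; src7 -7->3) — executes, giving 9.
  sig8: a read changed (sig7 49->9) — executes, giving -1 — identical to its old value.
  sig10: dirty, but its reads are unchanged (sig8 unchanged, sig9 unchanged); cached 1 stands.
  sig12: dirty, but its reads are unchanged (sig10 unchanged, sig8 unchanged); cached 1 stands.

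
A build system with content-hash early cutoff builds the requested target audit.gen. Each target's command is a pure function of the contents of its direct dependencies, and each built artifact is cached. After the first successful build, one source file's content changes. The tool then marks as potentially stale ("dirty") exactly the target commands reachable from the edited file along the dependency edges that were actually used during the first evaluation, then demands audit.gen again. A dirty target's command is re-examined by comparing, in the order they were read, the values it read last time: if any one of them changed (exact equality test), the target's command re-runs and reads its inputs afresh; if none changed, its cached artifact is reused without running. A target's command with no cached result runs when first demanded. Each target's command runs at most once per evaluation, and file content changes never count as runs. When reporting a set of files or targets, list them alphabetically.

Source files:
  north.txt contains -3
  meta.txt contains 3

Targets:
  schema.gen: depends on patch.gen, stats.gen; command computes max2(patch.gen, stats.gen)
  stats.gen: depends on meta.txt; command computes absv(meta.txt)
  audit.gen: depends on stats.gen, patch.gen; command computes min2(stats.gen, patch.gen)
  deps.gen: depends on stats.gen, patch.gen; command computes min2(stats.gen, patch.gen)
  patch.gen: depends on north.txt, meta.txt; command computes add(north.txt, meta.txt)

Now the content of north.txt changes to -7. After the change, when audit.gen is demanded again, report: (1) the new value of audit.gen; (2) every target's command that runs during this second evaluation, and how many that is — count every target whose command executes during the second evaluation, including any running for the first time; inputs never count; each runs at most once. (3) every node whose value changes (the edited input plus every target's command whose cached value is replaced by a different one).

New value of audit.gen: -4.
Target commands that run: audit.gen, patch.gen — 2 in total.
Values that change: audit.gen, north.txt, patch.gen.

First evaluation (everything demanded from the output):
  patch.gen = add(-3, 3) = 0
  stats.gen = absv(3) = 3
  audit.gen = min2(3, 0) = 0

Propagation after the edit:
  patch.gen: runs — north.txt -3->-7; result -4.
  audit.gen: runs — patch.gen 0->-4; result -4.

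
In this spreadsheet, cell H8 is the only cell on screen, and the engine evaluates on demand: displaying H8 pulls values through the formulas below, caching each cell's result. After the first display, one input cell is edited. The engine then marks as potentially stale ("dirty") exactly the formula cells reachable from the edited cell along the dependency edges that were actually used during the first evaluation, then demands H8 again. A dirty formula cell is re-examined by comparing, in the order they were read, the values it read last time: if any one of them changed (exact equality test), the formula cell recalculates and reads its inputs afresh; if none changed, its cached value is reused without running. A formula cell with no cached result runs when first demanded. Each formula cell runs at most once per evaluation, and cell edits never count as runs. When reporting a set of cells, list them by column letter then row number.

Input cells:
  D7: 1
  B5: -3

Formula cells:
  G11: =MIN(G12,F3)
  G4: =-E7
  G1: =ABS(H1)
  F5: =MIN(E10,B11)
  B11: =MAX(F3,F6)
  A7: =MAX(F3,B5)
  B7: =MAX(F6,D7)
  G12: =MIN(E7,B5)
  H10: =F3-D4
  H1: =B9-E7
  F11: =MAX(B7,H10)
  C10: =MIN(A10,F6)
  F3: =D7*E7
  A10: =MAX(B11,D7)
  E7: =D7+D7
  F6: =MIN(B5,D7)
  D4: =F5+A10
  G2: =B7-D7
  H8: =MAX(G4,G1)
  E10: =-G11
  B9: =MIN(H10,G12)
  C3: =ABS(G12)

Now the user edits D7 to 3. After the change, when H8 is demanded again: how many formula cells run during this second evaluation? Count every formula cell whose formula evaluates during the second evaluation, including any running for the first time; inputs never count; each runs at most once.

Run set: A10, B9, B11, D4, E7, F3, F5, F6, G1, G4, G11, G12, H1, H8, H10 (15 run).
The important point: at E10 every value read last time is unchanged, so the dirty flag clears without a run.

Initial pass — values computed on the first demand:
  E7 = 1 + 1 = 2
  F3 = 1 * 2 = 2
  F6 = MIN(-3, 1) = -3
  B11 = MAX(2, -3) = 2
  A10 = MAX(2, 1) = 2
  G4 = -(2) = -2
  G12 = MIN(2, -3) = -3
  G11 = MIN(-3, 2) = -3
  E10 = -(-3) = 3
  F5 = MIN(3, 2) = 2
  D4 = 2 + 2 = 4
  H10 = 2 - 4 = -2
  B9 = MIN(-2, -3) = -3
  H1 = -3 - 2 = -5
  G1 = ABS(-5) = 5
  H8 = MAX(-2, 5) = 5

Second demand — change propagation:
  E7: re-runs because D7 1->3; D7 1->3; new result 6.
  F3: re-runs because D7 1->3; E7 2->6; new result 18.
  F6: re-runs because D7 1->3; new result -3 (unchanged).
  B11: re-runs because F3 2->18; new result 18.
  A10: re-runs because B11 2->18; D7 1->3; new result 18.
  G4: re-runs because E7 2->6; new result -6.
  G12: re-runs because E7 2->6; new result -3 (unchanged).
  G11: re-runs because F3 2->18; new result -3 (unchanged).
  E10: re-examined; everything it read last time is the same (G11 unchanged) — cache 3 kept, no run.
  F5: re-runs because B11 2->18; new result 3.
  D4: re-runs because F5 2->3; A10 2->18; new result 21.
  H10: re-runs because F3 2->18; D4 4->21; new result -3.
  B9: re-runs because H10 -2->-3; new result -3 (unchanged).
  H1: re-runs because E7 2->6; new result -9.
  G1: re-runs because H1 -5->-9; new result 9.
  H8: re-runs because G4 -2->-6; G1 5->9; new result 9.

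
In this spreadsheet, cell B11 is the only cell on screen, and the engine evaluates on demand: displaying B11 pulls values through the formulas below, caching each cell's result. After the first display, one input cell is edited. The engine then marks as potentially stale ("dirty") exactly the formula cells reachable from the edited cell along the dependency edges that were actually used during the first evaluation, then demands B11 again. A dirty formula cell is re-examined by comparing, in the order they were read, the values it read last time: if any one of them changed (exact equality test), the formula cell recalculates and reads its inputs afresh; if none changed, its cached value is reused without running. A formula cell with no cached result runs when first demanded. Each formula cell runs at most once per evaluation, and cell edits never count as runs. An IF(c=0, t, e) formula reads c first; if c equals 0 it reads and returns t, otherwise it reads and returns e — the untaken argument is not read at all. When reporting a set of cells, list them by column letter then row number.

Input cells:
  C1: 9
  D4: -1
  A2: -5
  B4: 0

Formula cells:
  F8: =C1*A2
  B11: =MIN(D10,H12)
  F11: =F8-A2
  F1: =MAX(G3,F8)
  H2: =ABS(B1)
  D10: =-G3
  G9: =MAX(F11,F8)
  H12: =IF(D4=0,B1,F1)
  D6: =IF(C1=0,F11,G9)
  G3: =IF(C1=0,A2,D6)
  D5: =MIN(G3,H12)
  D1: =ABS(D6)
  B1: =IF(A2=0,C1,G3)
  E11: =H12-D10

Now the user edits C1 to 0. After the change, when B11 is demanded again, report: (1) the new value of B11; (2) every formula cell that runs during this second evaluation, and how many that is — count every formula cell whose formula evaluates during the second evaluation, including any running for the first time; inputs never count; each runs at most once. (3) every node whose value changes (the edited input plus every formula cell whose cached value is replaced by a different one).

B11 now evaluates to 0.
Run set: B11, D10, F1, F8, G3, H12 (6 run).
Changed values: B11, C1, D10, F1, F8, G3, H12.
The important point: the flipped condition redirects demand; D6, F11, G9 are left stale, never re-checked.

Initial pass — values computed on the first demand:
  F8 = 9 * -5 = -45
  F11 = -45 - -5 = -40
  G9 = MAX(-40, -45) = -40
  D6 = IF(C1=0: C1=9 -> else branch G9) = -40
  G3 = IF(C1=0: C1=9 -> else branch D6) = -40
  D10 = -(-40) = 40
  F1 = MAX(-40, -45) = -40
  H12 = IF(D4=0: D4=-1 -> else branch F1) = -40
  B11 = MIN(40, -40) = -40

Second demand — change propagation:
  F8: re-runs because C1 9->0; new result 0.
  F11: dirty yet unreached — the second evaluation never asks for it.
  G9: dirty yet unreached — the second evaluation never asks for it.
  D6: dirty yet unreached — the second evaluation never asks for it.
  G3: re-runs because C1 9->0; new result -5.
  D10: re-runs because G3 -40->-5; new result 5.
  F1: re-runs because G3 -40->-5; F8 -45->0; new result 0.
  H12: re-runs because F1 -40->0; new result 0.
  B11: re-runs because D10 40->5; H12 -40->0; new result 0.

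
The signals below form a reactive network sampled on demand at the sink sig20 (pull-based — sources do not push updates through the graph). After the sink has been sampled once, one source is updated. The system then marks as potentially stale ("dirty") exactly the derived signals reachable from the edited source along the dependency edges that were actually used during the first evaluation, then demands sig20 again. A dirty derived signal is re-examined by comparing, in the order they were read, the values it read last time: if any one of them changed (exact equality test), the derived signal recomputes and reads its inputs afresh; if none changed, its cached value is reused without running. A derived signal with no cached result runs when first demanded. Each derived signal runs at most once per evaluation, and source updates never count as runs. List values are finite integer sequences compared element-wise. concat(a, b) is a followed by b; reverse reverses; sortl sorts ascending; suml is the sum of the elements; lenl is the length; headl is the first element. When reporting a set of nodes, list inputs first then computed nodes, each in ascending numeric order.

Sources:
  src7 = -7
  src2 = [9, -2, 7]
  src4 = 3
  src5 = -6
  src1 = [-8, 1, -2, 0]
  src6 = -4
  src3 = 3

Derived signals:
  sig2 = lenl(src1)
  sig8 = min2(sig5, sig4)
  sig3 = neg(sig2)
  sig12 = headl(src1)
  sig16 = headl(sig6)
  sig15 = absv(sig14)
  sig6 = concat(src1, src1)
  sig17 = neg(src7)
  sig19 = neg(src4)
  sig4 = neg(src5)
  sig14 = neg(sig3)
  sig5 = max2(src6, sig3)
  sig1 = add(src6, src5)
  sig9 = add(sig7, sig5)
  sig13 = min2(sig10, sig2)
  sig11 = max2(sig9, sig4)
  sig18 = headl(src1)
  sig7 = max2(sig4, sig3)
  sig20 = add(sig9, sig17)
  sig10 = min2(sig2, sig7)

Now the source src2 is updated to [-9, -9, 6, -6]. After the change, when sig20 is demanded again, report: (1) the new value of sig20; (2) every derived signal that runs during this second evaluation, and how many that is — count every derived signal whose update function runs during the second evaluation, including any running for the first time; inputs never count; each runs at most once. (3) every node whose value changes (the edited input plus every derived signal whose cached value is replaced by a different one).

Initial pass — values computed on the first demand:
  sig2 = lenl([-8, 1, -2, 0]) = 4
  sig3 = neg(4) = -4
  sig4 = neg(-6) = 6
  sig5 = max2(-4, -4) = -4
  sig7 = max2(6, -4) = 6
  sig9 = add(6, -4) = 2
  sig17 = neg(-7) = 7
  sig20 = add(2, 7) = 9

Second demand — change propagation:
  no demanded computation ever read src2, so the edit dirties nothing and nothing runs.

The important point: nothing the output needs ever reads src2, so the edit is invisible to it.

sig20 now evaluates to 9.
Run set: none (0 run).
Changed values: src2.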